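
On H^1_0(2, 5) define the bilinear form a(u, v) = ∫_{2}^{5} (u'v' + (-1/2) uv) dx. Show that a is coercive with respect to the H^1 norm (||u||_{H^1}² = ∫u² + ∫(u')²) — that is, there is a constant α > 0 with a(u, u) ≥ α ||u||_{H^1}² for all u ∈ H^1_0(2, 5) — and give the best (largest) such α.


α = (-9/2 + π^2)/(9 + π^2)

Coercivity of a(·,·) on H^1_0(2, 5) means a(u, u) ≥ α ||u||_{H^1}² for every u ∈ H^1_0.
The interval has length L = 3, and Poincaré/coercivity depend only on L. Here a(u, u) = ∫(u')² + (-1/2)·∫u².
Here c = -1/2 < 0 with |c| < (π/L)² = π^2/9, so coercivity still holds. The condition a(u,u) ≥ α||u||_{H^1}² reads (1−α)∫(u')² ≥ (α−c)∫u². Any admissible α is ≤ 1 (rapidly oscillating u have ∫u²/∫(u')² → 0), and α = 1 would force 0 ≥ (1−c)∫u², impossible since c < 1; so 1−α > 0. By the sharp Poincaré inequality on H^1_0 of an interval of length L, ∫(u')² ≥ (π/L)²∫u² with equality for the first sine mode sin(π(x−x₀)/L) (x₀ the left endpoint), so the inequality holds for all u iff (1−α)(π/L)² ≥ α − c, i.e. α ≤ ((π/L)² + c)/((π/L)² + 1) = (1 + c(L/π)²)/(1 + (L/π)²). (Direct route, valid since c ≤ 0: Poincaré gives c∫u² ≥ c(L/π)²∫(u')², so a(u,u) ≥ (1 + c(L/π)²)∫(u')², while ||u||_{H^1}² ≤ (1 + (L/π)²)∫(u')²; dividing yields the same α.) With (π/L)² = π^2/9 and c = -1/2, the largest admissible constant is α = ((π/L)² + c)/((π/L)² + 1).
Simplifying, α = (-9/2 + π^2)/(9 + π^2).


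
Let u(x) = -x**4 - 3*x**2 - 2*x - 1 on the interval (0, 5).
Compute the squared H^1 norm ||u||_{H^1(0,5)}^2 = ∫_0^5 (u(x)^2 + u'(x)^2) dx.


||u||_{H^1}^2 = 32540000/63

The H^1 norm (squared) on an interval (0, L) is
  ||u||_{H^1}^2 = ∫_0^L u(x)^2 dx + ∫_0^L u'(x)^2 dx.
Compute u'(x) = -4*x**3 - 6*x - 2.
Then u(x)^2 = x**8 + 6*x**6 + 4*x**5 + 11*x**4 + 12*x**3 + 10*x**2 + 4*x + 1 and u'(x)^2 = 16*x**6 + 48*x**4 + 16*x**3 + 36*x**2 + 24*x + 4.
Integrate each monomial from 0 to 5 using ∫_0^5 c·x^n dx = c·5^(n+1)/(n+1):
  ∫_0^5 u(x)^2 dx = ∫_0^5 (x^8 + 6*x^6 + 4*x^5 + 11*x^4 + 12*x^3 + 10*x^2 + 4*x + 1) dx. Term by term:
    ∫_0^5 x^8 dx = 1953125/9;  ∫_0^5 6*x^6 dx = 468750/7;  ∫_0^5 4*x^5 dx = 31250/3;
    ∫_0^5 11*x^4 dx = 6875;  ∫_0^5 12*x^3 dx = 1875;  ∫_0^5 10*x^2 dx = 1250/3;
    ∫_0^5 4*x dx = 50;  ∫_0^5 1 dx = 5.
  Sum: 1953125/9 + 468750/7 + 31250/3 + 6875 + 1875 + 1250/3 + 50 + 5 = 19127840/63.
  ∫_0^5 u'(x)^2 dx = ∫_0^5 (16*x^6 + 48*x^4 + 16*x^3 + 36*x^2 + 24*x + 4) dx. Term by term:
    ∫_0^5 16*x^6 dx = 1250000/7;  ∫_0^5 48*x^4 dx = 30000;  ∫_0^5 16*x^3 dx = 2500;
    ∫_0^5 36*x^2 dx = 1500;  ∫_0^5 24*x dx = 300;  ∫_0^5 4 dx = 20.
  Sum: 1250000/7 + 30000 + 2500 + 1500 + 300 + 20 = 1490240/7.
Adding: ||u||_{H^1}^2 = 19127840/63 + 1490240/7 = 32540000/63.


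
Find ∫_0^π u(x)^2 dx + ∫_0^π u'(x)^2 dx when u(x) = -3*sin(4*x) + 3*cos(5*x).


||u||_{H^1(0,π)}^2 = 416 + 387*π/2

u'(x) = -15*sin(5*x) - 12*cos(4*x).
Expand u² and (u')² and integrate term by term on (0, π), using: for integers n ≥ 1, ∫_0^π sin²(nx) dx = ∫_0^π cos²(nx) dx = π/2; for n ≠ n', ∫_0^π sin(nx)sin(n'x) dx = ∫_0^π cos(nx)cos(n'x) dx = 0; and by product-to-sum, ∫_0^π sin(nx)cos(n'x) dx = ½∫_0^π [sin((n+n')x) + sin((n−n')x)] dx, which is 0 when n+n' is even and 2n/(n²−n'²) when n+n' is odd (it need not vanish on (0, π)).
  u² squared terms: (-3)²·∫sin(4x)² dx = 9·π/2 = 9*π/2;  (3)²·∫cos(5x)² dx = 9·π/2 = 9*π/2.
  u² cross terms: 2·(-3)·(3)·∫sin(4x)·cos(5x) dx = -18·(-8/9) = 16.
  So ∫_0^π u² dx = 9*π/2 + 9*π/2 + 16 = 16 + 9*π.
  (u')² squared terms: (-15)²·∫sin(5x)² dx = 225·π/2 = 225*π/2;  (-12)²·∫cos(4x)² dx = 144·π/2 = 72*π.
  (u')² cross terms: 2·(-15)·(-12)·∫sin(5x)·cos(4x) dx = 360·(10/9) = 400.
  So ∫_0^π (u')² dx = 225*π/2 + 72*π + 400 = 400 + 369*π/2.
||u||_{H^1}^2 = (16 + 9*π) + (400 + 369*π/2) = 416 + 387*π/2.


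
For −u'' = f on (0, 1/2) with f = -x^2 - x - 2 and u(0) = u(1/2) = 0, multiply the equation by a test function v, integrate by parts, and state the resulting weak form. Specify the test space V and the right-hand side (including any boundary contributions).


V = H^1_0(0, 1/2) (so v(0) = v(1/2) = 0); weak form: ∫_0^1/2 u'v' dx = ∫_0^1/2 (-x^2 - x - 2) v dx for all v ∈ V.

Multiply both sides by a test function v and integrate from 0 to 1/2:
  ∫_0^1/2 −u''(x) v(x) dx = ∫_0^1/2 f(x) v(x) dx.
Integrate the LHS by parts once:
  ∫_0^1/2 −u'' v dx = −[u'(x) v(x)]_0^1/2 + ∫_0^1/2 u'(x) v'(x) dx.
Thus ∫_0^1/2 u'(x) v'(x) dx = ∫_0^1/2 f(x) v(x) dx + [u'(x) v(x)]_0^1/2.
Choose V so that boundary terms are either known or forced to vanish.
u is Dirichlet: u(0) = u(1/2) = 0. Let V = H^1_0(0, 1/2); then v(0) = v(1/2) = 0, and [u' v]_0^1/2 = 0.
Weak formulation: find u (satisfying any essential BC) such that ∫_0^1/2 u'(x) v'(x) dx = ∫_0^1/2 f v dx for all v ∈ V.
Substituting f(x) = -x^2 - x - 2, the right-hand side is ∫_0^1/2 (-x^2 - x - 2) v dx.


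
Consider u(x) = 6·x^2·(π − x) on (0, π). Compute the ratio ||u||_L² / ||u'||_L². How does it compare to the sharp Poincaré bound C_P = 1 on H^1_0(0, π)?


||u||_L² / ||u'||_L² = sqrt(14)*π/14 < C_P = 1.

u(x) = 6·x^2·(π − x), so u'(x) = 6*x*(-3*x + 2*π).
u(x) = 6·x^2·(π − x) vanishes at x = 0 and x = π, so u ∈ H^1_0(0, π). Differentiate via the product rule and integrate the resulting polynomials term by term.
  ∫_0^π u² dx = ∫_0^π (36*x^6 - 72*π*x^5 + 36*π^2*x^4) dx. Term by term:
    ∫_0^π 36*x^6 dx = 36*π^7/7;  ∫_0^π -72*π*x^5 dx = -12*π^7;  ∫_0^π 36*π^2*x^4 dx = 36*π^7/5.
  Sum: 36*π^7/7 − 12*π^7 + 36*π^7/5 = 12*π^7/35.
  ∫_0^π (u')² dx = ∫_0^π (324*x^4 - 432*π*x^3 + 144*π^2*x^2) dx. Term by term:
    ∫_0^π 324*x^4 dx = 324*π^5/5;  ∫_0^π -432*π*x^3 dx = -108*π^5;  ∫_0^π 144*π^2*x^2 dx = 48*π^5.
  Sum: 324*π^5/5 − 108*π^5 + 48*π^5 = 24*π^5/5.
∫_0^π u² dx = 12*π^7/35, so ||u||_L² = 2*sqrt(105)*π^(7/2)/35.
∫_0^π (u')² dx = 24*π^5/5, so ||u'||_L² = 2*sqrt(30)*π^(5/2)/5.
Ratio ||u||_L² / ||u'||_L² = sqrt(14)*π/14.
Sharp Poincaré constant on H^1_0(0, π) is C_P = L/π = 1, achieved by sin(x).
A polynomial bump cannot attain the sharp Poincaré constant (only the first sine eigenfunction does), so the ratio is strictly less than C_P, consistent with ||u||_L² ≤ C_P ||u'||_L².


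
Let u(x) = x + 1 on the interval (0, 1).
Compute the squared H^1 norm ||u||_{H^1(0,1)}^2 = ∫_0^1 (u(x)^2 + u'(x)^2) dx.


||u||_{H^1}^2 = 10/3

The H^1 norm (squared) on an interval (0, L) is
  ||u||_{H^1}^2 = ∫_0^L u(x)^2 dx + ∫_0^L u'(x)^2 dx.
Compute u'(x) = 1.
Then u(x)^2 = x**2 + 2*x + 1 and u'(x)^2 = 1.
Integrate each monomial from 0 to 1 using ∫_0^1 c·x^n dx = c·1^(n+1)/(n+1):
  ∫_0^1 u(x)^2 dx = ∫_0^1 (x^2 + 2*x + 1) dx. Term by term:
    ∫_0^1 x^2 dx = 1/3;  ∫_0^1 2*x dx = 1;  ∫_0^1 1 dx = 1.
  Sum: 1/3 + 1 + 1 = 7/3.
  ∫_0^1 u'(x)^2 dx = ∫_0^1 (1) dx. Term by term:
    ∫_0^1 1 dx = 1.
Adding: ||u||_{H^1}^2 = 7/3 + 1 = 10/3.


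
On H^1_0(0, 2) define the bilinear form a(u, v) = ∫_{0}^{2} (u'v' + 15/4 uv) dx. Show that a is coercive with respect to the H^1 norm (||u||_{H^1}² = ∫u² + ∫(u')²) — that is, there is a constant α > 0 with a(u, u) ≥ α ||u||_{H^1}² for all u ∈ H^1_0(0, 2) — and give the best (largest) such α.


α = 1

Coercivity of a(·,·) on H^1_0(0, 2) means a(u, u) ≥ α ||u||_{H^1}² for every u ∈ H^1_0.
The interval has length L = 2, and Poincaré/coercivity depend only on L. Here a(u, u) = ∫(u')² + (15/4)·∫u².
Here c = 15/4 ≥ 1, so a(u,u) = ∫(u')² + c∫u² ≥ ∫(u')² + ∫u² = ||u||_{H^1}², i.e. α = 1 works. No larger α is possible: a(u,u) ≥ α||u||_{H^1}² means (1−α)∫(u')² ≥ (α−c)∫u², and for the modes u_n = sin(nπ(x−x₀)/L) (x₀ the left endpoint) one has ∫u_n²/∫(u_n')² = (L/(nπ))² → 0, so a(u_n,u_n)/||u_n||_{H^1}² → 1. Hence the optimal constant is α = 1.
Therefore α = 1.


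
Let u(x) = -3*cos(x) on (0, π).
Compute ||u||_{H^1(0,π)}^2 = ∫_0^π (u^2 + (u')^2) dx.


||u||_{H^1(0,π)}^2 = 9*π

u'(x) = 3*sin(x).
Expand u² and (u')² and integrate term by term on (0, π), using: for integers n ≥ 1, ∫_0^π sin²(nx) dx = ∫_0^π cos²(nx) dx = π/2; for n ≠ n', ∫_0^π sin(nx)sin(n'x) dx = ∫_0^π cos(nx)cos(n'x) dx = 0; and by product-to-sum, ∫_0^π sin(nx)cos(n'x) dx = ½∫_0^π [sin((n+n')x) + sin((n−n')x)] dx, which is 0 when n+n' is even and 2n/(n²−n'²) when n+n' is odd (it need not vanish on (0, π)).
  u² squared terms: (-3)²·∫cos(x)² dx = 9·π/2 = 9*π/2.
  So ∫_0^π u² dx = 9*π/2.
  (u')² squared terms: (3)²·∫sin(x)² dx = 9·π/2 = 9*π/2.
  So ∫_0^π (u')² dx = 9*π/2.
||u||_{H^1}^2 = (9*π/2) + (9*π/2) = 9*π.


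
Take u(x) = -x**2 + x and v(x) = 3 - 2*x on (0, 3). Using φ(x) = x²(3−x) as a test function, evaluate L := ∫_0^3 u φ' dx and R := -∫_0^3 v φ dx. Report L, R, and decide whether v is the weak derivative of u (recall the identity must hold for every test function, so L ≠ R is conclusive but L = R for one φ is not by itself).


LHS = 351/20, RHS = 81/20. No, v is not the weak derivative of u.

u(x) = -x**2 + x, classical derivative u'(x) = 1 - 2*x.
φ(x) = x²(3−x), so φ'(x) = 3*x*(2 - x).
Note φ(0) = φ(3) = 0, so the boundary term u·φ vanishes.
LHS = ∫_0^3 u(x) φ'(x) dx = ∫_0^3 (3*x^4 - 9*x^3 + 6*x^2) dx. Term by term:
  ∫_0^3 3*x^4 dx = 729/5;  ∫_0^3 -9*x^3 dx = -729/4;  ∫_0^3 6*x^2 dx = 54.
Sum: 729/5 − 729/4 + 54 = 351/20.
So LHS = 351/20.
∫_0^3 v(x) φ(x) dx = ∫_0^3 (2*x^4 - 9*x^3 + 9*x^2) dx. Term by term:
  ∫_0^3 2*x^4 dx = 486/5;  ∫_0^3 -9*x^3 dx = -729/4;  ∫_0^3 9*x^2 dx = 81.
Sum: 486/5 − 729/4 + 81 = -81/20.
So RHS = -∫_0^3 v(x) φ(x) dx = 81/20.
LHS − RHS = 27/2 ≠ 0, so the identity fails.
(For a valid weak derivative the identity must hold for EVERY test function, in particular this one. The failure shows v is NOT the weak derivative of u.)
Correct weak derivative would be u'(x) = 1 - 2*x.


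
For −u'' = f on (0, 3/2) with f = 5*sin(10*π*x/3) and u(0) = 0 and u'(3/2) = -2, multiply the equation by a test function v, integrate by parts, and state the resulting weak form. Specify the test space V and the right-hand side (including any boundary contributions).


V = {v ∈ H^1(0, 3/2) : v(0) = 0} (test functions vanish at x = 0 where u is specified); weak form: ∫_0^3/2 u'v' dx = ∫_0^3/2 (5*sin(10*π*x/3)) v dx − 2·v(3/2) for all v ∈ V.

Multiply both sides by a test function v and integrate from 0 to 3/2:
  ∫_0^3/2 −u''(x) v(x) dx = ∫_0^3/2 f(x) v(x) dx.
Integrate the LHS by parts once:
  ∫_0^3/2 −u'' v dx = −[u'(x) v(x)]_0^3/2 + ∫_0^3/2 u'(x) v'(x) dx.
Thus ∫_0^3/2 u'(x) v'(x) dx = ∫_0^3/2 f(x) v(x) dx + [u'(x) v(x)]_0^3/2.
Choose V so that boundary terms are either known or forced to vanish.
Mixed BC: u(0) = 0 (Dirichlet) and u'(3/2) = -2 (Neumann). Define V = {v ∈ H^1(0, 3/2) : v(0) = 0}. Then [u' v]_0^3/2 = u'(3/2)·v(3/2) − u'(0)·0 = − 2·v(3/2).
Weak formulation: find u (satisfying any essential BC) such that ∫_0^3/2 u'(x) v'(x) dx = ∫_0^3/2 f v dx − 2·v(3/2) for all v ∈ V (Dirichlet at 0 absorbed into V; Neumann datum at x = 3/2 contributes the boundary term).
Substituting f(x) = 5*sin(10*π*x/3), the right-hand side is ∫_0^3/2 (5*sin(10*π*x/3)) v dx − 2·v(3/2).


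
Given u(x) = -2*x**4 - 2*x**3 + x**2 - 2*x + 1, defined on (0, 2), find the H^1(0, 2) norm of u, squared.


||u||_{H^1}^2 = 899254/315

The H^1 norm (squared) on an interval (0, L) is
  ||u||_{H^1}^2 = ∫_0^L u(x)^2 dx + ∫_0^L u'(x)^2 dx.
Compute u'(x) = -8*x**3 - 6*x**2 + 2*x - 2.
Then u(x)^2 = 4*x**8 + 8*x**7 + 4*x**5 + 5*x**4 - 8*x**3 + 6*x**2 - 4*x + 1 and u'(x)^2 = 64*x**6 + 96*x**5 + 4*x**4 + 8*x**3 + 28*x**2 - 8*x + 4.
Integrate each monomial from 0 to 2 using ∫_0^2 c·x^n dx = c·2^(n+1)/(n+1):
  ∫_0^2 u(x)^2 dx = ∫_0^2 (4*x^8 + 8*x^7 + 4*x^5 + 5*x^4 - 8*x^3 + 6*x^2 - 4*x + 1) dx. Term by term:
    ∫_0^2 4*x^8 dx = 2048/9;  ∫_0^2 8*x^7 dx = 256;  ∫_0^2 4*x^5 dx = 128/3;
    ∫_0^2 5*x^4 dx = 32;  ∫_0^2 -8*x^3 dx = -32;  ∫_0^2 6*x^2 dx = 16;
    ∫_0^2 -4*x dx = -8;  ∫_0^2 1 dx = 2.
  Sum: 2048/9 + 256 + 128/3 + 32 − 32 + 16 − 8 + 2 = 4826/9.
  ∫_0^2 u'(x)^2 dx = ∫_0^2 (64*x^6 + 96*x^5 + 4*x^4 + 8*x^3 + 28*x^2 - 8*x + 4) dx. Term by term:
    ∫_0^2 64*x^6 dx = 8192/7;  ∫_0^2 96*x^5 dx = 1024;  ∫_0^2 4*x^4 dx = 128/5;
    ∫_0^2 8*x^3 dx = 32;  ∫_0^2 28*x^2 dx = 224/3;  ∫_0^2 -8*x dx = -16;
    ∫_0^2 4 dx = 8.
  Sum: 8192/7 + 1024 + 128/5 + 32 + 224/3 − 16 + 8 = 243448/105.
Adding: ||u||_{H^1}^2 = 4826/9 + 243448/105 = 899254/315.


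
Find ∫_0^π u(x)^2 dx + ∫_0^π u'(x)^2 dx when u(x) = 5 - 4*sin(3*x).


||u||_{H^1(0,π)}^2 = -80/3 + 105*π

u'(x) = -12*cos(3*x).
Expand u² and (u')² and integrate term by term on (0, π), using: for integers n ≥ 1, ∫_0^π sin²(nx) dx = ∫_0^π cos²(nx) dx = π/2; for n ≠ n', ∫_0^π sin(nx)sin(n'x) dx = ∫_0^π cos(nx)cos(n'x) dx = 0; and by product-to-sum, ∫_0^π sin(nx)cos(n'x) dx = ½∫_0^π [sin((n+n')x) + sin((n−n')x)] dx, which is 0 when n+n' is even and 2n/(n²−n'²) when n+n' is odd (it need not vanish on (0, π)). For the constant mode: ∫_0^π 1 dx = π, ∫_0^π cos(nx) dx = 0, ∫_0^π sin(nx) dx = (1−(−1)^n)/n.
  u² squared terms: (5)²·∫1 dx = 25·π = 25*π;  (-4)²·∫sin(3x)² dx = 16·π/2 = 8*π.
  u² cross terms: 2·(5)·(-4)·∫1·sin(3x) dx = -40·(2/3) = -80/3.
  So ∫_0^π u² dx = 25*π + 8*π − 80/3 = -80/3 + 33*π.
  (u')² squared terms: (-12)²·∫cos(3x)² dx = 144·π/2 = 72*π.
  So ∫_0^π (u')² dx = 72*π.
||u||_{H^1}^2 = (-80/3 + 33*π) + (72*π) = -80/3 + 105*π.


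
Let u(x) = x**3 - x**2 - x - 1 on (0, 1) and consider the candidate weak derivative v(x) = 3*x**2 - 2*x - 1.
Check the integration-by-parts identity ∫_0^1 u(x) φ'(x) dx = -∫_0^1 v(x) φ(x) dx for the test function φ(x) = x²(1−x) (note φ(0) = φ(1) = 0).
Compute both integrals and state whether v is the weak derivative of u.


LHS = 1/12, RHS = 1/12. Yes, v = u' weakly.

u(x) = x**3 - x**2 - x - 1, classical derivative u'(x) = 3*x**2 - 2*x - 1.
φ(x) = x²(1−x), so φ'(x) = x*(2 - 3*x).
Note φ(0) = φ(1) = 0, so the boundary term u·φ vanishes.
LHS = ∫_0^1 u(x) φ'(x) dx = ∫_0^1 (-3*x^5 + 5*x^4 + x^3 + x^2 - 2*x) dx. Term by term:
  ∫_0^1 -3*x^5 dx = -1/2;  ∫_0^1 5*x^4 dx = 1;  ∫_0^1 x^3 dx = 1/4;
  ∫_0^1 x^2 dx = 1/3;  ∫_0^1 -2*x dx = -1.
Sum: -1/2 + 1 + 1/4 + 1/3 − 1 = 1/12.
So LHS = 1/12.
∫_0^1 v(x) φ(x) dx = ∫_0^1 (-3*x^5 + 5*x^4 - x^3 - x^2) dx. Term by term:
  ∫_0^1 -3*x^5 dx = -1/2;  ∫_0^1 5*x^4 dx = 1;  ∫_0^1 -x^3 dx = -1/4;
  ∫_0^1 -x^2 dx = -1/3.
Sum: -1/2 + 1 − 1/4 − 1/3 = -1/12.
So RHS = -∫_0^1 v(x) φ(x) dx = 1/12.
LHS = RHS, so the identity holds for this test φ.
Moreover u is smooth here and v(x) = u'(x) = 3*x**2 - 2*x - 1 pointwise, so the identity holds for every test function. Hence v is the weak derivative of u.


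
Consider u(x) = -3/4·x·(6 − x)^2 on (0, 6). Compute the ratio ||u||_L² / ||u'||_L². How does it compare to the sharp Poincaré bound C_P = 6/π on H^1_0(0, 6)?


||u||_L² / ||u'||_L² = 3*sqrt(14)/7 < C_P = 6/π.

u(x) = -3/4·x·(6 − x)^2, so u'(x) = 9*(2 - x)*(x - 6)/4.
u(x) = -3/4·x·(6 − x)^2 vanishes at x = 0 and x = 6, so u ∈ H^1_0(0, 6). Differentiate via the product rule and integrate the resulting polynomials term by term.
  ∫_0^6 u² dx = ∫_0^6 (9*x^6/16 - 27*x^5/2 + 243*x^4/2 - 486*x^3 + 729*x^2) dx. Term by term:
    ∫_0^6 9*x^6/16 dx = 157464/7;  ∫_0^6 -27*x^5/2 dx = -104976;  ∫_0^6 243*x^4/2 dx = 944784/5;
    ∫_0^6 -486*x^3 dx = -157464;  ∫_0^6 729*x^2 dx = 52488.
  Sum: 157464/7 − 104976 + 944784/5 − 157464 + 52488 = 52488/35.
  ∫_0^6 (u')² dx = ∫_0^6 (81*x^4/16 - 81*x^3 + 891*x^2/2 - 972*x + 729) dx. Term by term:
    ∫_0^6 81*x^4/16 dx = 39366/5;  ∫_0^6 -81*x^3 dx = -26244;  ∫_0^6 891*x^2/2 dx = 32076;
    ∫_0^6 -972*x dx = -17496;  ∫_0^6 729 dx = 4374.
  Sum: 39366/5 − 26244 + 32076 − 17496 + 4374 = 2916/5.
∫_0^6 u² dx = 52488/35, so ||u||_L² = 162*sqrt(70)/35.
∫_0^6 (u')² dx = 2916/5, so ||u'||_L² = 54*sqrt(5)/5.
Ratio ||u||_L² / ||u'||_L² = 3*sqrt(14)/7.
Sharp Poincaré constant on H^1_0(0, 6) is C_P = L/π = 6/π, achieved by sin(π/6·x).
A polynomial bump cannot attain the sharp Poincaré constant (only the first sine eigenfunction does), so the ratio is strictly less than C_P, consistent with ||u||_L² ≤ C_P ||u'||_L².


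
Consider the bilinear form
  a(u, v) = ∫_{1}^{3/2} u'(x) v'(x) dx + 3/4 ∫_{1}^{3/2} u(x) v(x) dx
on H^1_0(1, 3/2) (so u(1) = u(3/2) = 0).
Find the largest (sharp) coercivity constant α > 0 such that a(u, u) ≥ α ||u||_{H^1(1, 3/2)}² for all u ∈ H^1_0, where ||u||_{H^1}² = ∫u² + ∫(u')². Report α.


α = (3 + 16*π^2)/(4*(1 + 4*π^2))

Coercivity of a(·,·) on H^1_0(1, 3/2) means a(u, u) ≥ α ||u||_{H^1}² for every u ∈ H^1_0.
The interval has length L = 1/2, and Poincaré/coercivity depend only on L. Here a(u, u) = ∫(u')² + (3/4)·∫u².
Here 0 < c = 3/4 < 1. The condition a(u,u) ≥ α||u||_{H^1}² reads (1−α)∫(u')² ≥ (α−c)∫u². Any admissible α is ≤ 1 (rapidly oscillating u have ∫u²/∫(u')² → 0), and α = 1 would force 0 ≥ (1−c)∫u², impossible since c < 1; so 1−α > 0. By the sharp Poincaré inequality on H^1_0 of an interval of length L, ∫(u')² ≥ (π/L)²∫u² with equality for the first sine mode sin(π(x−x₀)/L) (x₀ the left endpoint), so the inequality holds for all u iff (1−α)(π/L)² ≥ α − c, i.e. α ≤ ((π/L)² + c)/((π/L)² + 1) = (1 + c(L/π)²)/(1 + (L/π)²). With (π/L)² = 4*π^2 and c = 3/4, the largest admissible constant is α = ((π/L)² + c)/((π/L)² + 1).
Simplifying, α = (3 + 16*π^2)/(4*(1 + 4*π^2)).


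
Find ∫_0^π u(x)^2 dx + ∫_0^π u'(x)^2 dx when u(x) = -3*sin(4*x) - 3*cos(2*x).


||u||_{H^1(0,π)}^2 = 99*π

u'(x) = 6*sin(2*x) - 12*cos(4*x).
Expand u² and (u')² and integrate term by term on (0, π), using: for integers n ≥ 1, ∫_0^π sin²(nx) dx = ∫_0^π cos²(nx) dx = π/2; for n ≠ n', ∫_0^π sin(nx)sin(n'x) dx = ∫_0^π cos(nx)cos(n'x) dx = 0; and by product-to-sum, ∫_0^π sin(nx)cos(n'x) dx = ½∫_0^π [sin((n+n')x) + sin((n−n')x)] dx, which is 0 when n+n' is even and 2n/(n²−n'²) when n+n' is odd (it need not vanish on (0, π)).
  u² squared terms: (-3)²·∫cos(2x)² dx = 9·π/2 = 9*π/2;  (-3)²·∫sin(4x)² dx = 9·π/2 = 9*π/2.
  u² cross terms: 2·(-3)·(-3)·∫cos(2x)·sin(4x) dx = 18·(0) = 0.
  So ∫_0^π u² dx = 9*π/2 + 9*π/2 + 0 = 9*π.
  (u')² squared terms: (-12)²·∫cos(4x)² dx = 144·π/2 = 72*π;  (6)²·∫sin(2x)² dx = 36·π/2 = 18*π.
  (u')² cross terms: 2·(-12)·(6)·∫cos(4x)·sin(2x) dx = -144·(0) = 0.
  So ∫_0^π (u')² dx = 72*π + 18*π + 0 = 90*π.
||u||_{H^1}^2 = (9*π) + (90*π) = 99*π.


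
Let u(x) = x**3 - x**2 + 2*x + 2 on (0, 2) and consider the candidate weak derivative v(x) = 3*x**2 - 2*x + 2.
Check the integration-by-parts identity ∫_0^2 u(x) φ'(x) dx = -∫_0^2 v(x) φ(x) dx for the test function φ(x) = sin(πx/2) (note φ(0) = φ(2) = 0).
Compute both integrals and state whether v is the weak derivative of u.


LHS = -24/π + 96/π^3, RHS = -24/π + 96/π^3. Yes, v = u' weakly.

u(x) = x**3 - x**2 + 2*x + 2, classical derivative u'(x) = 3*x**2 - 2*x + 2.
φ(x) = sin(πx/2), so φ'(x) = π*cos(π*x/2)/2.
Note φ(0) = φ(2) = 0, so the boundary term u·φ vanishes.
LHS = ∫_0^2 u(x) φ'(x) dx = ∫_0^2 (π*x^3*cos(π*x/2)/2 - π*x^2*cos(π*x/2)/2 + π*x*cos(π*x/2) + π*cos(π*x/2)) dx. Term by term:
  ∫_0^2 π*cos(π*x/2) dx = 0;  ∫_0^2 π*x*cos(π*x/2) dx = -8/π;  ∫_0^2 π*x^3*cos(π*x/2)/2 dx = -24/π + 96/π^3;
  ∫_0^2 -π*x^2*cos(π*x/2)/2 dx = 8/π.
Sum: 0 − 8/π + -24/π + 96/π^3 + 8/π = -24/π + 96/π^3.
So LHS = -24/π + 96/π^3.
∫_0^2 v(x) φ(x) dx = ∫_0^2 (3*x^2*sin(π*x/2) - 2*x*sin(π*x/2) + 2*sin(π*x/2)) dx. Term by term:
  ∫_0^2 2*sin(π*x/2) dx = 8/π;  ∫_0^2 -2*x*sin(π*x/2) dx = -8/π;  ∫_0^2 3*x^2*sin(π*x/2) dx = -96/π^3 + 24/π.
Sum: 8/π − 8/π + -96/π^3 + 24/π = -96/π^3 + 24/π.
So RHS = -∫_0^2 v(x) φ(x) dx = -24/π + 96/π^3.
LHS = RHS, so the identity holds for this test φ.
Moreover u is smooth here and v(x) = u'(x) = 3*x**2 - 2*x + 2 pointwise, so the identity holds for every test function. Hence v is the weak derivative of u.


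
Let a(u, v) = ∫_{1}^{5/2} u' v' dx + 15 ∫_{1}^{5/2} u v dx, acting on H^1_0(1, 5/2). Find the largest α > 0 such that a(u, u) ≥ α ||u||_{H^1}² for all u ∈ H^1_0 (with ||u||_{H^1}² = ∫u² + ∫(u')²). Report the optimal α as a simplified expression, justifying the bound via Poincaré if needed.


α = 1

Coercivity of a(·,·) on H^1_0(1, 5/2) means a(u, u) ≥ α ||u||_{H^1}² for every u ∈ H^1_0.
The interval has length L = 3/2, and Poincaré/coercivity depend only on L. Here a(u, u) = ∫(u')² + (15)·∫u².
Here c = 15 ≥ 1, so a(u,u) = ∫(u')² + c∫u² ≥ ∫(u')² + ∫u² = ||u||_{H^1}², i.e. α = 1 works. No larger α is possible: a(u,u) ≥ α||u||_{H^1}² means (1−α)∫(u')² ≥ (α−c)∫u², and for the modes u_n = sin(nπ(x−x₀)/L) (x₀ the left endpoint) one has ∫u_n²/∫(u_n')² = (L/(nπ))² → 0, so a(u_n,u_n)/||u_n||_{H^1}² → 1. Hence the optimal constant is α = 1.
Therefore α = 1.


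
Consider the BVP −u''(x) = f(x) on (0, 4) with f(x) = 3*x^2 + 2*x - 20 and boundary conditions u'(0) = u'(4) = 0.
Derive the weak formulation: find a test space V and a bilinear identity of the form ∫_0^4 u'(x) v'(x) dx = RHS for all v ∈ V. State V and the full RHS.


V = H^1(0, 4) (no boundary constraint on v; u is determined up to an additive constant); weak form: ∫_0^4 u'v' dx = ∫_0^4 (3*x^2 + 2*x - 20) v dx for all v ∈ V.

Multiply both sides by a test function v and integrate from 0 to 4:
  ∫_0^4 −u''(x) v(x) dx = ∫_0^4 f(x) v(x) dx.
Integrate the LHS by parts once:
  ∫_0^4 −u'' v dx = −[u'(x) v(x)]_0^4 + ∫_0^4 u'(x) v'(x) dx.
Thus ∫_0^4 u'(x) v'(x) dx = ∫_0^4 f(x) v(x) dx + [u'(x) v(x)]_0^4.
Choose V so that boundary terms are either known or forced to vanish.
u has homogeneous Neumann: u'(0) = u'(4) = 0. So [u' v]_0^4 = 0·v(4) − 0·v(0) = 0 for any v; take V = H^1(0, 4).
Weak formulation: find u (satisfying any essential BC) such that ∫_0^4 u'(x) v'(x) dx = ∫_0^4 f v dx for all v ∈ V (homogeneous Neumann, so boundary terms vanish).
Substituting f(x) = 3*x^2 + 2*x - 20, the right-hand side is ∫_0^4 (3*x^2 + 2*x - 20) v dx.
Compatibility check (pure Neumann): taking v ≡ 1 ∈ V gives 0 = ∫_0^4 f dx + (0) − (0), i.e. ∫_0^4 f dx must equal u'(0) − u'(4) = 0. Indeed ∫_0^4 (3*x^2 + 2*x - 20) dx = 0, so the data are compatible. The solution is then unique only up to an additive constant (fix it e.g. by requiring ∫_0^4 u dx = 0).


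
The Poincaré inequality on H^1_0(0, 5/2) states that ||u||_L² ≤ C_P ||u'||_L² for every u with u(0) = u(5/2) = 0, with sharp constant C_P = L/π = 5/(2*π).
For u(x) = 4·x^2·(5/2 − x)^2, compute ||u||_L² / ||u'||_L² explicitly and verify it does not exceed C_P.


||u||_L² / ||u'||_L² = 5*sqrt(3)/12 < C_P = 5/(2*π).

u(x) = 4·x^2·(5/2 − x)^2, so u'(x) = 2*x*(2*x - 5)*(4*x - 5).
u(x) = 4·x^2·(5/2 − x)^2 vanishes at x = 0 and x = 5/2, so u ∈ H^1_0(0, 5/2). Differentiate via the product rule and integrate the resulting polynomials term by term.
  ∫_0^5/2 u² dx = ∫_0^5/2 (16*x^8 - 160*x^7 + 600*x^6 - 1000*x^5 + 625*x^4) dx. Term by term:
    ∫_0^5/2 16*x^8 dx = 1953125/288;  ∫_0^5/2 -160*x^7 dx = -1953125/64;  ∫_0^5/2 600*x^6 dx = 5859375/112;
    ∫_0^5/2 -1000*x^5 dx = -1953125/48;  ∫_0^5/2 625*x^4 dx = 390625/32.
  Sum: 1953125/288 − 1953125/64 + 5859375/112 − 1953125/48 + 390625/32 = 390625/4032.
  ∫_0^5/2 (u')² dx = ∫_0^5/2 (256*x^6 - 1920*x^5 + 5200*x^4 - 6000*x^3 + 2500*x^2) dx. Term by term:
    ∫_0^5/2 256*x^6 dx = 156250/7;  ∫_0^5/2 -1920*x^5 dx = -78125;  ∫_0^5/2 5200*x^4 dx = 203125/2;
    ∫_0^5/2 -6000*x^3 dx = -234375/4;  ∫_0^5/2 2500*x^2 dx = 78125/6.
  Sum: 156250/7 − 78125 + 203125/2 − 234375/4 + 78125/6 = 15625/84.
∫_0^5/2 u² dx = 390625/4032, so ||u||_L² = 625*sqrt(7)/168.
∫_0^5/2 (u')² dx = 15625/84, so ||u'||_L² = 125*sqrt(21)/42.
Ratio ||u||_L² / ||u'||_L² = 5*sqrt(3)/12.
Sharp Poincaré constant on H^1_0(0, 5/2) is C_P = L/π = 5/(2*π), achieved by sin(2*π/5·x).
A polynomial bump cannot attain the sharp Poincaré constant (only the first sine eigenfunction does), so the ratio is strictly less than C_P, consistent with ||u||_L² ≤ C_P ||u'||_L².


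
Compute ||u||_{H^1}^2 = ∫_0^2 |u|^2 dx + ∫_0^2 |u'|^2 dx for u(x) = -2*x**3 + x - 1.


||u||_{H^1}^2 = 27784/105

The H^1 norm (squared) on an interval (0, L) is
  ||u||_{H^1}^2 = ∫_0^L u(x)^2 dx + ∫_0^L u'(x)^2 dx.
Compute u'(x) = 1 - 6*x**2.
Then u(x)^2 = 4*x**6 - 4*x**4 + 4*x**3 + x**2 - 2*x + 1 and u'(x)^2 = 36*x**4 - 12*x**2 + 1.
Integrate each monomial from 0 to 2 using ∫_0^2 c·x^n dx = c·2^(n+1)/(n+1):
  ∫_0^2 u(x)^2 dx = ∫_0^2 (4*x^6 - 4*x^4 + 4*x^3 + x^2 - 2*x + 1) dx. Term by term:
    ∫_0^2 4*x^6 dx = 512/7;  ∫_0^2 -4*x^4 dx = -128/5;  ∫_0^2 4*x^3 dx = 16;
    ∫_0^2 x^2 dx = 8/3;  ∫_0^2 -2*x dx = -4;  ∫_0^2 1 dx = 2.
  Sum: 512/7 − 128/5 + 16 + 8/3 − 4 + 2 = 6742/105.
  ∫_0^2 u'(x)^2 dx = ∫_0^2 (36*x^4 - 12*x^2 + 1) dx. Term by term:
    ∫_0^2 36*x^4 dx = 1152/5;  ∫_0^2 -12*x^2 dx = -32;  ∫_0^2 1 dx = 2.
  Sum: 1152/5 − 32 + 2 = 1002/5.
Adding: ||u||_{H^1}^2 = 6742/105 + 1002/5 = 27784/105.


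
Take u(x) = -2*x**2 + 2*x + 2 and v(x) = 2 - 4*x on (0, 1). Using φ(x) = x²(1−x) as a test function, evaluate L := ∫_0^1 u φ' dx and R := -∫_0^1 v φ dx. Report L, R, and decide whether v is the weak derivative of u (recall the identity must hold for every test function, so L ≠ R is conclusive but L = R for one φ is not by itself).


LHS = 1/30, RHS = 1/30. Yes, v = u' weakly.

u(x) = -2*x**2 + 2*x + 2, classical derivative u'(x) = 2 - 4*x.
φ(x) = x²(1−x), so φ'(x) = x*(2 - 3*x).
Note φ(0) = φ(1) = 0, so the boundary term u·φ vanishes.
LHS = ∫_0^1 u(x) φ'(x) dx = ∫_0^1 (6*x^4 - 10*x^3 - 2*x^2 + 4*x) dx. Term by term:
  ∫_0^1 6*x^4 dx = 6/5;  ∫_0^1 -10*x^3 dx = -5/2;  ∫_0^1 -2*x^2 dx = -2/3;
  ∫_0^1 4*x dx = 2.
Sum: 6/5 − 5/2 − 2/3 + 2 = 1/30.
So LHS = 1/30.
∫_0^1 v(x) φ(x) dx = ∫_0^1 (4*x^4 - 6*x^3 + 2*x^2) dx. Term by term:
  ∫_0^1 4*x^4 dx = 4/5;  ∫_0^1 -6*x^3 dx = -3/2;  ∫_0^1 2*x^2 dx = 2/3.
Sum: 4/5 − 3/2 + 2/3 = -1/30.
So RHS = -∫_0^1 v(x) φ(x) dx = 1/30.
LHS = RHS, so the identity holds for this test φ.
Moreover u is smooth here and v(x) = u'(x) = 2 - 4*x pointwise, so the identity holds for every test function. Hence v is the weak derivative of u.


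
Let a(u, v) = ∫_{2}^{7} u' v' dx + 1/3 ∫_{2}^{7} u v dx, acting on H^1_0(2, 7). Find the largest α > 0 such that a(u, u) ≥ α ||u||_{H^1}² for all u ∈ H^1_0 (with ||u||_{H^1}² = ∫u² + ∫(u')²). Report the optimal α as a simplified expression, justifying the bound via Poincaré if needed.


α = (25/3 + π^2)/(π^2 + 25)

Coercivity of a(·,·) on H^1_0(2, 7) means a(u, u) ≥ α ||u||_{H^1}² for every u ∈ H^1_0.
The interval has length L = 5, and Poincaré/coercivity depend only on L. Here a(u, u) = ∫(u')² + (1/3)·∫u².
Here 0 < c = 1/3 < 1. The condition a(u,u) ≥ α||u||_{H^1}² reads (1−α)∫(u')² ≥ (α−c)∫u². Any admissible α is ≤ 1 (rapidly oscillating u have ∫u²/∫(u')² → 0), and α = 1 would force 0 ≥ (1−c)∫u², impossible since c < 1; so 1−α > 0. By the sharp Poincaré inequality on H^1_0 of an interval of length L, ∫(u')² ≥ (π/L)²∫u² with equality for the first sine mode sin(π(x−x₀)/L) (x₀ the left endpoint), so the inequality holds for all u iff (1−α)(π/L)² ≥ α − c, i.e. α ≤ ((π/L)² + c)/((π/L)² + 1) = (1 + c(L/π)²)/(1 + (L/π)²). With (π/L)² = π^2/25 and c = 1/3, the largest admissible constant is α = ((π/L)² + c)/((π/L)² + 1).
Simplifying, α = (25/3 + π^2)/(π^2 + 25).


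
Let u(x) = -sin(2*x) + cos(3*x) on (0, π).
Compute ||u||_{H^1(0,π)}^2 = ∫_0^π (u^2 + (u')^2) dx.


||u||_{H^1(0,π)}^2 = 16 + 15*π/2

u'(x) = -3*sin(3*x) - 2*cos(2*x).
Expand u² and (u')² and integrate term by term on (0, π), using: for integers n ≥ 1, ∫_0^π sin²(nx) dx = ∫_0^π cos²(nx) dx = π/2; for n ≠ n', ∫_0^π sin(nx)sin(n'x) dx = ∫_0^π cos(nx)cos(n'x) dx = 0; and by product-to-sum, ∫_0^π sin(nx)cos(n'x) dx = ½∫_0^π [sin((n+n')x) + sin((n−n')x)] dx, which is 0 when n+n' is even and 2n/(n²−n'²) when n+n' is odd (it need not vanish on (0, π)).
  u² squared terms: (-1)²·∫sin(2x)² dx = 1·π/2 = π/2;  (1)²·∫cos(3x)² dx = 1·π/2 = π/2.
  u² cross terms: 2·(-1)·(1)·∫sin(2x)·cos(3x) dx = -2·(-4/5) = 8/5.
  So ∫_0^π u² dx = π/2 + π/2 + 8/5 = 8/5 + π.
  (u')² squared terms: (-3)²·∫sin(3x)² dx = 9·π/2 = 9*π/2;  (-2)²·∫cos(2x)² dx = 4·π/2 = 2*π.
  (u')² cross terms: 2·(-3)·(-2)·∫sin(3x)·cos(2x) dx = 12·(6/5) = 72/5.
  So ∫_0^π (u')² dx = 9*π/2 + 2*π + 72/5 = 72/5 + 13*π/2.
||u||_{H^1}^2 = (8/5 + π) + (72/5 + 13*π/2) = 16 + 15*π/2.


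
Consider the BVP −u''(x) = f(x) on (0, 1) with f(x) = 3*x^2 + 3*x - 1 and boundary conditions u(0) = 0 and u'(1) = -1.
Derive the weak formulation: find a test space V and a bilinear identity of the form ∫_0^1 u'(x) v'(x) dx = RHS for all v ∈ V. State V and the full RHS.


V = {v ∈ H^1(0, 1) : v(0) = 0} (test functions vanish at x = 0 where u is specified); weak form: ∫_0^1 u'v' dx = ∫_0^1 (3*x^2 + 3*x - 1) v dx − v(1) for all v ∈ V.

Multiply both sides by a test function v and integrate from 0 to 1:
  ∫_0^1 −u''(x) v(x) dx = ∫_0^1 f(x) v(x) dx.
Integrate the LHS by parts once:
  ∫_0^1 −u'' v dx = −[u'(x) v(x)]_0^1 + ∫_0^1 u'(x) v'(x) dx.
Thus ∫_0^1 u'(x) v'(x) dx = ∫_0^1 f(x) v(x) dx + [u'(x) v(x)]_0^1.
Choose V so that boundary terms are either known or forced to vanish.
Mixed BC: u(0) = 0 (Dirichlet) and u'(1) = -1 (Neumann). Define V = {v ∈ H^1(0, 1) : v(0) = 0}. Then [u' v]_0^1 = u'(1)·v(1) − u'(0)·0 = − v(1).
Weak formulation: find u (satisfying any essential BC) such that ∫_0^1 u'(x) v'(x) dx = ∫_0^1 f v dx − v(1) for all v ∈ V (Dirichlet at 0 absorbed into V; Neumann datum at x = 1 contributes the boundary term).
Substituting f(x) = 3*x^2 + 3*x - 1, the right-hand side is ∫_0^1 (3*x^2 + 3*x - 1) v dx − v(1).


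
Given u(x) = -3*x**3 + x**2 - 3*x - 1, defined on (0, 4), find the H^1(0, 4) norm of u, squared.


||u||_{H^1}^2 = 767000/21

The H^1 norm (squared) on an interval (0, L) is
  ||u||_{H^1}^2 = ∫_0^L u(x)^2 dx + ∫_0^L u'(x)^2 dx.
Compute u'(x) = -9*x**2 + 2*x - 3.
Then u(x)^2 = 9*x**6 - 6*x**5 + 19*x**4 + 7*x**2 + 6*x + 1 and u'(x)^2 = 81*x**4 - 36*x**3 + 58*x**2 - 12*x + 9.
Integrate each monomial from 0 to 4 using ∫_0^4 c·x^n dx = c·4^(n+1)/(n+1):
  ∫_0^4 u(x)^2 dx = ∫_0^4 (9*x^6 - 6*x^5 + 19*x^4 + 7*x^2 + 6*x + 1) dx. Term by term:
    ∫_0^4 9*x^6 dx = 147456/7;  ∫_0^4 -6*x^5 dx = -4096;  ∫_0^4 19*x^4 dx = 19456/5;
    ∫_0^4 7*x^2 dx = 448/3;  ∫_0^4 6*x dx = 48;  ∫_0^4 1 dx = 4.
  Sum: 147456/7 − 4096 + 19456/5 + 448/3 + 48 + 4 = 2211476/105.
  ∫_0^4 u'(x)^2 dx = ∫_0^4 (81*x^4 - 36*x^3 + 58*x^2 - 12*x + 9) dx. Term by term:
    ∫_0^4 81*x^4 dx = 82944/5;  ∫_0^4 -36*x^3 dx = -2304;  ∫_0^4 58*x^2 dx = 3712/3;
    ∫_0^4 -12*x dx = -96;  ∫_0^4 9 dx = 36.
  Sum: 82944/5 − 2304 + 3712/3 − 96 + 36 = 231932/15.
Adding: ||u||_{H^1}^2 = 2211476/105 + 231932/15 = 767000/21.


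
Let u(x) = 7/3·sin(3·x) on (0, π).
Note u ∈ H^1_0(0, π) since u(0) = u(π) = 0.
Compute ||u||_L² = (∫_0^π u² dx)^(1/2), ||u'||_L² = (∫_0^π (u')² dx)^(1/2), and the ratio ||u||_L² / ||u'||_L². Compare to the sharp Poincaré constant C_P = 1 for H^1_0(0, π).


||u||_L² / ||u'||_L² = 1/3 < C_P = 1.

u(x) = 7/3·sin(3·x), so u'(x) = 7*cos(3*x).
Writing u(x) = A·sin(kπx/L) with A = 7/3 and k = 3, use ∫_0^L sin²(kπx/L) dx = L/2 and ∫_0^L cos²(kπx/L) dx = L/2.
u² = 49/9·sin²(3·x) and (u')² = 49·cos²(3·x), and each of sin², cos² integrates to L/2 = π/2 over (0, π).
∫_0^π u² dx = 49*π/18, so ||u||_L² = 7*sqrt(2)*sqrt(π)/6.
∫_0^π (u')² dx = 49*π/2, so ||u'||_L² = 7*sqrt(2)*sqrt(π)/2.
Ratio ||u||_L² / ||u'||_L² = 1/3.
Sharp Poincaré constant on H^1_0(0, π) is C_P = L/π = 1, achieved by sin(x).
This is the k = 3 harmonic; the ratio L/(kπ) is strictly less than C_P = L/π, consistent with the sharp inequality ||u||_L² ≤ C_P ||u'||_L².


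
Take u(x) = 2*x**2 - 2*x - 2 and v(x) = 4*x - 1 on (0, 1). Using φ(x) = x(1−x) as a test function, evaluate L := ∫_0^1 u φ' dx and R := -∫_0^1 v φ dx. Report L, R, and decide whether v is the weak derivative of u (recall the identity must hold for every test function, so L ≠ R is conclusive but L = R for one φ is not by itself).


LHS = 0, RHS = -1/6. No, v is not the weak derivative of u.

u(x) = 2*x**2 - 2*x - 2, classical derivative u'(x) = 4*x - 2.
φ(x) = x(1−x), so φ'(x) = 1 - 2*x.
Note φ(0) = φ(1) = 0, so the boundary term u·φ vanishes.
LHS = ∫_0^1 u(x) φ'(x) dx = ∫_0^1 (-4*x^3 + 6*x^2 + 2*x - 2) dx. Term by term:
  ∫_0^1 -4*x^3 dx = -1;  ∫_0^1 6*x^2 dx = 2;  ∫_0^1 2*x dx = 1;
  ∫_0^1 -2 dx = -2.
Sum: -1 + 2 + 1 − 2 = 0.
So LHS = 0.
∫_0^1 v(x) φ(x) dx = ∫_0^1 (-4*x^3 + 5*x^2 - x) dx. Term by term:
  ∫_0^1 -4*x^3 dx = -1;  ∫_0^1 5*x^2 dx = 5/3;  ∫_0^1 -x dx = -1/2.
Sum: -1 + 5/3 − 1/2 = 1/6.
So RHS = -∫_0^1 v(x) φ(x) dx = -1/6.
LHS − RHS = 1/6 ≠ 0, so the identity fails.
(For a valid weak derivative the identity must hold for EVERY test function, in particular this one. The failure shows v is NOT the weak derivative of u.)
Correct weak derivative would be u'(x) = 4*x - 2.


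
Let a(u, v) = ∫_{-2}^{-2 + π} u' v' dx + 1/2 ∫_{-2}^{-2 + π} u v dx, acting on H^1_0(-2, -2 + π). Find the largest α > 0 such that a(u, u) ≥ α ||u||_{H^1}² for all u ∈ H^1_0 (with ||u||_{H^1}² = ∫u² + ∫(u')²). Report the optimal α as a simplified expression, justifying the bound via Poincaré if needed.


α = 3/4

Coercivity of a(·,·) on H^1_0(-2, -2 + π) means a(u, u) ≥ α ||u||_{H^1}² for every u ∈ H^1_0.
The interval has length L = π, and Poincaré/coercivity depend only on L. Here a(u, u) = ∫(u')² + (1/2)·∫u².
Here 0 < c = 1/2 < 1. The condition a(u,u) ≥ α||u||_{H^1}² reads (1−α)∫(u')² ≥ (α−c)∫u². Any admissible α is ≤ 1 (rapidly oscillating u have ∫u²/∫(u')² → 0), and α = 1 would force 0 ≥ (1−c)∫u², impossible since c < 1; so 1−α > 0. By the sharp Poincaré inequality on H^1_0 of an interval of length L, ∫(u')² ≥ (π/L)²∫u² with equality for the first sine mode sin(π(x−x₀)/L) (x₀ the left endpoint), so the inequality holds for all u iff (1−α)(π/L)² ≥ α − c, i.e. α ≤ ((π/L)² + c)/((π/L)² + 1) = (1 + c(L/π)²)/(1 + (L/π)²). With (π/L)² = 1 and c = 1/2, the largest admissible constant is α = ((π/L)² + c)/((π/L)² + 1).
Simplifying, α = 3/4.


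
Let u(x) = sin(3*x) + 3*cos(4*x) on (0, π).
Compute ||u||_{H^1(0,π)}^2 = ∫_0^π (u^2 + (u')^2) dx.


||u||_{H^1(0,π)}^2 = -612/7 + 163*π/2

u'(x) = -12*sin(4*x) + 3*cos(3*x).
Expand u² and (u')² and integrate term by term on (0, π), using: for integers n ≥ 1, ∫_0^π sin²(nx) dx = ∫_0^π cos²(nx) dx = π/2; for n ≠ n', ∫_0^π sin(nx)sin(n'x) dx = ∫_0^π cos(nx)cos(n'x) dx = 0; and by product-to-sum, ∫_0^π sin(nx)cos(n'x) dx = ½∫_0^π [sin((n+n')x) + sin((n−n')x)] dx, which is 0 when n+n' is even and 2n/(n²−n'²) when n+n' is odd (it need not vanish on (0, π)).
  u² squared terms: (3)²·∫cos(4x)² dx = 9·π/2 = 9*π/2;  (1)²·∫sin(3x)² dx = 1·π/2 = π/2.
  u² cross terms: 2·(3)·(1)·∫cos(4x)·sin(3x) dx = 6·(-6/7) = -36/7.
  So ∫_0^π u² dx = 9*π/2 + π/2 − 36/7 = -36/7 + 5*π.
  (u')² squared terms: (-12)²·∫sin(4x)² dx = 144·π/2 = 72*π;  (3)²·∫cos(3x)² dx = 9·π/2 = 9*π/2.
  (u')² cross terms: 2·(-12)·(3)·∫sin(4x)·cos(3x) dx = -72·(8/7) = -576/7.
  So ∫_0^π (u')² dx = 72*π + 9*π/2 − 576/7 = -576/7 + 153*π/2.
||u||_{H^1}^2 = (-36/7 + 5*π) + (-576/7 + 153*π/2) = -612/7 + 163*π/2.


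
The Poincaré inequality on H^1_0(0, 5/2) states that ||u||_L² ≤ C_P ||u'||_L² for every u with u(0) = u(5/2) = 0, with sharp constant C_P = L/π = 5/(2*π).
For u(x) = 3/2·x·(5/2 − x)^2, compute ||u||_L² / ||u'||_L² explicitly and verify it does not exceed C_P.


||u||_L² / ||u'||_L² = 5*sqrt(14)/28 < C_P = 5/(2*π).

u(x) = 3/2·x·(5/2 − x)^2, so u'(x) = 9*x^2/2 - 15*x + 75/8.
u(x) = 3/2·x·(5/2 − x)^2 vanishes at x = 0 and x = 5/2, so u ∈ H^1_0(0, 5/2). Differentiate via the product rule and integrate the resulting polynomials term by term.
  ∫_0^5/2 u² dx = ∫_0^5/2 (9*x^6/4 - 45*x^5/2 + 675*x^4/8 - 1125*x^3/8 + 5625*x^2/64) dx. Term by term:
    ∫_0^5/2 9*x^6/4 dx = 703125/3584;  ∫_0^5/2 -45*x^5/2 dx = -234375/256;  ∫_0^5/2 675*x^4/8 dx = 421875/256;
    ∫_0^5/2 -1125*x^3/8 dx = -703125/512;  ∫_0^5/2 5625*x^2/64 dx = 234375/512.
  Sum: 703125/3584 − 234375/256 + 421875/256 − 703125/512 + 234375/512 = 46875/3584.
  ∫_0^5/2 (u')² dx = ∫_0^5/2 (81*x^4/4 - 135*x^3 + 2475*x^2/8 - 1125*x/4 + 5625/64) dx. Term by term:
    ∫_0^5/2 81*x^4/4 dx = 50625/128;  ∫_0^5/2 -135*x^3 dx = -84375/64;  ∫_0^5/2 2475*x^2/8 dx = 103125/64;
    ∫_0^5/2 -1125*x/4 dx = -28125/32;  ∫_0^5/2 5625/64 dx = 28125/128.
  Sum: 50625/128 − 84375/64 + 103125/64 − 28125/32 + 28125/128 = 1875/64.
∫_0^5/2 u² dx = 46875/3584, so ||u||_L² = 125*sqrt(42)/224.
∫_0^5/2 (u')² dx = 1875/64, so ||u'||_L² = 25*sqrt(3)/8.
Ratio ||u||_L² / ||u'||_L² = 5*sqrt(14)/28.
Sharp Poincaré constant on H^1_0(0, 5/2) is C_P = L/π = 5/(2*π), achieved by sin(2*π/5·x).
A polynomial bump cannot attain the sharp Poincaré constant (only the first sine eigenfunction does), so the ratio is strictly less than C_P, consistent with ||u||_L² ≤ C_P ||u'||_L².


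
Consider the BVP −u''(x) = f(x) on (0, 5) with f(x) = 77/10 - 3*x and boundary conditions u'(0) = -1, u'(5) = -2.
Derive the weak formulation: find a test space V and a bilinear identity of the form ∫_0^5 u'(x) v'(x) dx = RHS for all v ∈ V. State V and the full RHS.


V = H^1(0, 5) (v unrestricted at boundary; u is determined up to an additive constant); weak form: ∫_0^5 u'v' dx = ∫_0^5 (77/10 - 3*x) v dx − 2·v(5) + v(0) for all v ∈ V.

Multiply both sides by a test function v and integrate from 0 to 5:
  ∫_0^5 −u''(x) v(x) dx = ∫_0^5 f(x) v(x) dx.
Integrate the LHS by parts once:
  ∫_0^5 −u'' v dx = −[u'(x) v(x)]_0^5 + ∫_0^5 u'(x) v'(x) dx.
Thus ∫_0^5 u'(x) v'(x) dx = ∫_0^5 f(x) v(x) dx + [u'(x) v(x)]_0^5.
Choose V so that boundary terms are either known or forced to vanish.
u has inhomogeneous Neumann u'(0) = -1, u'(5) = -2. [u' v]_0^5 = (-2)·v(5) − (-1)·v(0) = − 2·v(5) + v(0). Take V = H^1(0, 5); boundary term becomes part of RHS.
Weak formulation: find u (satisfying any essential BC) such that ∫_0^5 u'(x) v'(x) dx = ∫_0^5 f v dx − 2·v(5) + v(0) for all v ∈ V (Neumann data are natural BCs: they enter the RHS as boundary terms).
Substituting f(x) = 77/10 - 3*x, the right-hand side is ∫_0^5 (77/10 - 3*x) v dx − 2·v(5) + v(0).
Compatibility check (pure Neumann): taking v ≡ 1 ∈ V gives 0 = ∫_0^5 f dx + (-2) − (-1), i.e. ∫_0^5 f dx must equal u'(0) − u'(5) = 1. Indeed ∫_0^5 (77/10 - 3*x) dx = 1, so the data are compatible. The solution is then unique only up to an additive constant (fix it e.g. by requiring ∫_0^5 u dx = 0).


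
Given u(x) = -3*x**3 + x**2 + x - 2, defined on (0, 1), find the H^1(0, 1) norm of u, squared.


||u||_{H^1}^2 = 1957/210

The H^1 norm (squared) on an interval (0, L) is
  ||u||_{H^1}^2 = ∫_0^L u(x)^2 dx + ∫_0^L u'(x)^2 dx.
Compute u'(x) = -9*x**2 + 2*x + 1.
Then u(x)^2 = 9*x**6 - 6*x**5 - 5*x**4 + 14*x**3 - 3*x**2 - 4*x + 4 and u'(x)^2 = 81*x**4 - 36*x**3 - 14*x**2 + 4*x + 1.
Integrate each monomial from 0 to 1 using ∫_0^1 c·x^n dx = c·1^(n+1)/(n+1):
  ∫_0^1 u(x)^2 dx = ∫_0^1 (9*x^6 - 6*x^5 - 5*x^4 + 14*x^3 - 3*x^2 - 4*x + 4) dx. Term by term:
    ∫_0^1 9*x^6 dx = 9/7;  ∫_0^1 -6*x^5 dx = -1;  ∫_0^1 -5*x^4 dx = -1;
    ∫_0^1 14*x^3 dx = 7/2;  ∫_0^1 -3*x^2 dx = -1;  ∫_0^1 -4*x dx = -2;
    ∫_0^1 4 dx = 4.
  Sum: 9/7 − 1 − 1 + 7/2 − 1 − 2 + 4 = 53/14.
  ∫_0^1 u'(x)^2 dx = ∫_0^1 (81*x^4 - 36*x^3 - 14*x^2 + 4*x + 1) dx. Term by term:
    ∫_0^1 81*x^4 dx = 81/5;  ∫_0^1 -36*x^3 dx = -9;  ∫_0^1 -14*x^2 dx = -14/3;
    ∫_0^1 4*x dx = 2;  ∫_0^1 1 dx = 1.
  Sum: 81/5 − 9 − 14/3 + 2 + 1 = 83/15.
Adding: ||u||_{H^1}^2 = 53/14 + 83/15 = 1957/210.
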